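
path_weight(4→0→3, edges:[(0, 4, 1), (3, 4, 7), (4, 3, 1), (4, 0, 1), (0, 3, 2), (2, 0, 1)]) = 3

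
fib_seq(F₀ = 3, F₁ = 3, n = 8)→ [3, 3, 6, 9, 15, 24, 39, 63]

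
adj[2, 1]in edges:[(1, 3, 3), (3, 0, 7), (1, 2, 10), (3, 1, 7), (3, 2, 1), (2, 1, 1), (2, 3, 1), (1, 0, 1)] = 1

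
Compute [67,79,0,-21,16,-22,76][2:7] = [0, -21, 16, -22, 76]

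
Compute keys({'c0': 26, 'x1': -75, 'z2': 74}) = ['c0', 'x1', 'z2']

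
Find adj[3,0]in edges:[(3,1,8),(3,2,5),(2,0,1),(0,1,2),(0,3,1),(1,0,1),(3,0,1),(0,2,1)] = 1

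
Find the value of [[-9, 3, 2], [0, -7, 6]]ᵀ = [[-9, 0], [3, -7], [2, 6]]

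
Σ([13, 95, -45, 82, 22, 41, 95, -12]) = 13 + 95 + (-45) + 82 + 22 + 41 + 95 + (-12)
= 291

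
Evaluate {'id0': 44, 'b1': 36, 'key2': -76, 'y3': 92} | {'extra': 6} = {'id0': 44, 'b1': 36, 'key2': -76, 'y3': 92, 'extra': 6}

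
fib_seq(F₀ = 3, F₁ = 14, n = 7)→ [3, 14, 17, 31, 48, 79, 127]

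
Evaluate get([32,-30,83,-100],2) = 83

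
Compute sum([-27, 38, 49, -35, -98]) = -73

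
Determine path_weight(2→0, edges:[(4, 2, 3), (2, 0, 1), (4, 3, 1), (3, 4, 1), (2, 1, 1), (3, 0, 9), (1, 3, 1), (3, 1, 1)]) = w(2→0)=1
= 1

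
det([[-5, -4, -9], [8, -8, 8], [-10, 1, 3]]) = (1)*(-5)*det([[-8, 8], [1, 3]]) + (-1)*(-4)*det([[8, 8], [-10, 3]]) + (1)*(-9)*det([[8, -8], [-10, 1]])
= 160 + 416 + 648
= 1224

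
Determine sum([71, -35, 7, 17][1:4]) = -11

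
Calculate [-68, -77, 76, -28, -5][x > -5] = keep x where x > -5: -68✗, -77✗, 76✓, -28✗, -5✗
= [76]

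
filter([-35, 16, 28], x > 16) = [28]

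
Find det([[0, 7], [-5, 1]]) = (0)*(1) - (7)*(-5)
= 35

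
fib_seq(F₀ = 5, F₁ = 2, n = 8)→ [5, 2, 7, 9, 16, 25, 41, 66]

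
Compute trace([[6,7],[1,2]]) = 8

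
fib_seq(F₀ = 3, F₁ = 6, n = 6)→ F_2 = F_1 + F_0 = 9
F_3 = F_2 + F_1 = 15
F_4 = F_3 + F_2 = 24
...
= [3, 6, 9, 15, 24, 39]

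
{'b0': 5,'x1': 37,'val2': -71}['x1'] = 37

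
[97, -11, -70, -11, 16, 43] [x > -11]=[97, 16, 43]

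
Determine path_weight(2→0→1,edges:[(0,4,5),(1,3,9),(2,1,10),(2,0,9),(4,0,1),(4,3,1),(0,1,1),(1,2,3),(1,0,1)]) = w(2→0)=9 + w(0→1)=1
= 10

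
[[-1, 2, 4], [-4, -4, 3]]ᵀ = [[-1, -4], [2, -4], [4, 3]]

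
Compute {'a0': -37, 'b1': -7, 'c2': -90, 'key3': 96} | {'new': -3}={'a0': -37, 'b1': -7, 'c2': -90, 'key3': 96, 'new': -3}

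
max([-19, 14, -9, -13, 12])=14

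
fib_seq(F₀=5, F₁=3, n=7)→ [5, 3, 8, 11, 19, 30, 49]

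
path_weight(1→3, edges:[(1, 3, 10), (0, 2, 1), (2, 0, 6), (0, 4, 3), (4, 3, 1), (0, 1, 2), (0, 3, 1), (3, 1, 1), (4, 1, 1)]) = 10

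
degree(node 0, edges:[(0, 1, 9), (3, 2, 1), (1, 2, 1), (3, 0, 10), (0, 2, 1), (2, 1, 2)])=incident: (0,1), (3,0), (0,2)
= 3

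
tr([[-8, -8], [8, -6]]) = diagonal: (-8) + (-6)
= -14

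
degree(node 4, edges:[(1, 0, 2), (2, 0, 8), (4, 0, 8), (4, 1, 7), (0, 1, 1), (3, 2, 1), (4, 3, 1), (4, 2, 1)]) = 4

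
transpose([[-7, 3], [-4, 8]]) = [[-7, -4], [3, 8]]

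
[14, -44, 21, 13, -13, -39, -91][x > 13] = keep x where x > 13: 14✓, -44✗, 21✓, 13✗, -13✗, -39✗, -91✗
= [14, 21]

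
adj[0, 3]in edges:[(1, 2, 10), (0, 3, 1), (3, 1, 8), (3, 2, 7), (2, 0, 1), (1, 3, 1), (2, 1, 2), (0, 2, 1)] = 1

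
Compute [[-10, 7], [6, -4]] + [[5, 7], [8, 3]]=[[-5, 14], [14, -1]]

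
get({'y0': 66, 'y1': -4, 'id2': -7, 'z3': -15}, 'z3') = -15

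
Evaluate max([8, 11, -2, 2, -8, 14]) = 14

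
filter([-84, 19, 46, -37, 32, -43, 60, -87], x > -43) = [19, 46, -37, 32, 60]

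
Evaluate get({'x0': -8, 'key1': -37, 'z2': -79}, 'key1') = -37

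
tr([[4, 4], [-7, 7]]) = diagonal: 4 + 7
= 11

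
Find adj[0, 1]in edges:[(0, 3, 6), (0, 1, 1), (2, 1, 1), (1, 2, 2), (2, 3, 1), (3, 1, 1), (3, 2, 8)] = 1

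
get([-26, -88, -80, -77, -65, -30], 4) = -65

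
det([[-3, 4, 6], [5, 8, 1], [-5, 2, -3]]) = (1)*(-3)*det([[8, 1], [2, -3]]) + (-1)*(4)*det([[5, 1], [-5, -3]]) + (1)*(6)*det([[5, 8], [-5, 2]])
= 78 + 40 + 300
= 418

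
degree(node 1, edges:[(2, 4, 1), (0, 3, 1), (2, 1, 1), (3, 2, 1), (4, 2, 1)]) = 1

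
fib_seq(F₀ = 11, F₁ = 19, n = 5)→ F_2 = F_1 + F_0 = 30
F_3 = F_2 + F_1 = 49
F_4 = F_3 + F_2 = 79
= [11, 19, 30, 49, 79]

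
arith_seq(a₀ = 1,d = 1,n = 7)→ a_0 = 1 + 0*1 = 1
a_1 = 1 + 1*1 = 2
a_2 = 1 + 2*1 = 3
...
= [1, 2, 3, 4, 5, 6, 7]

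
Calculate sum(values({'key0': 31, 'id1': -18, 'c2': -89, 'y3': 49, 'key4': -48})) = -75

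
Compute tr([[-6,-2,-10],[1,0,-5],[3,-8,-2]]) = -8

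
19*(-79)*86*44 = -5679784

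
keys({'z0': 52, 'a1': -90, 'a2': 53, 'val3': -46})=['z0', 'a1', 'a2', 'val3']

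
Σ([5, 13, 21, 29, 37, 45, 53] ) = 5 + 13 + 21 + 29 + 37 + 45 + 53
= 203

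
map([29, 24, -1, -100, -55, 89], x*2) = [58, 48, -2, -200, -110, 178]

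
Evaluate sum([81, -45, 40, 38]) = 81 + (-45) + 40 + 38
= 114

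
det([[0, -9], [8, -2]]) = (0)*(-2) - (-9)*(8)
= 72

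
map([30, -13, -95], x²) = (30)²=900, (-13)²=169, (-95)²=9025
= [900, 169, 9025]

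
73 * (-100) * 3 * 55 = -1204500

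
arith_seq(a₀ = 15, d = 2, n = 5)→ [15, 17, 19, 21, 23]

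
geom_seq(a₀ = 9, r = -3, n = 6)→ [9, -27, 81, -243, 729, -2187]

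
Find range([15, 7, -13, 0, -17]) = 32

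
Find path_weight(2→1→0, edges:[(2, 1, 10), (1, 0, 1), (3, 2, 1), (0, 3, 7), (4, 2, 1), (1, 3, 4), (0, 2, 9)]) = w(2→1)=10 + w(1→0)=1
= 11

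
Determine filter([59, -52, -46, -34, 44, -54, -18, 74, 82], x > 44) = keep x where x > 44: 59✓, -52✗, -46✗, -34✗, 44✗, -54✗, -18✗, 74✓, 82✓
= [59, 74, 82]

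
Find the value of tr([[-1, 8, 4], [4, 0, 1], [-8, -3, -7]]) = -8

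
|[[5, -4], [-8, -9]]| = (5)*(-9) - (-4)*(-8)
= -77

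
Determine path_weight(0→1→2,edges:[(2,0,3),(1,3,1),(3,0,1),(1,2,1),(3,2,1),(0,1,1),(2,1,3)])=2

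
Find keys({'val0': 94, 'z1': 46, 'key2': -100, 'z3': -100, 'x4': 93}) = ['val0', 'z1', 'key2', 'z3', 'x4']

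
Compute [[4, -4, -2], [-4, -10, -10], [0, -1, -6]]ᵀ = [[4, -4, 0], [-4, -10, -1], [-2, -10, -6]]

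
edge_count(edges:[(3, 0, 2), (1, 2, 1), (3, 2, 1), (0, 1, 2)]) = 4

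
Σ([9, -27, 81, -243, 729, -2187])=9 + -27 + 81 + -243 + 729 + -2187
= -1638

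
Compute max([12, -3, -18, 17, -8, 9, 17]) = 17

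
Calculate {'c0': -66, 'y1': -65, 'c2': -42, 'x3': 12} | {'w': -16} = {'c0': -66, 'y1': -65, 'c2': -42, 'x3': 12, 'w': -16}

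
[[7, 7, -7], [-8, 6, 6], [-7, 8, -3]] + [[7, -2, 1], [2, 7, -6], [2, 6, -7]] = [[14, 5, -6], [-6, 13, 0], [-5, 14, -10]]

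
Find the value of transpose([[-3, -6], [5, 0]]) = [[-3, 5], [-6, 0]]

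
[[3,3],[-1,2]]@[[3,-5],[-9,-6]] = [[-18, -33], [-21, -7]]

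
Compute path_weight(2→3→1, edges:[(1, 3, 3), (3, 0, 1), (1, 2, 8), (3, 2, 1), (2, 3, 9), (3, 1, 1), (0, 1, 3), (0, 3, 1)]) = 10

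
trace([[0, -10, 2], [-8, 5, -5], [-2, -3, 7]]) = 12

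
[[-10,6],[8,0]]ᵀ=[[-10, 8], [6, 0]]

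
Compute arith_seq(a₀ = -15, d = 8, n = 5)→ a_0 = -15 + 0*8 = -15
a_1 = -15 + 1*8 = -7
a_2 = -15 + 2*8 = 1
...
= [-15, -7, 1, 9, 17]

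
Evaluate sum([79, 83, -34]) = 128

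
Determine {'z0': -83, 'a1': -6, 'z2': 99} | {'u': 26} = {'z0': -83, 'a1': -6, 'z2': 99, 'u': 26}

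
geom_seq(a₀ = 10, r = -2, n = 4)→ [10, -20, 40, -80]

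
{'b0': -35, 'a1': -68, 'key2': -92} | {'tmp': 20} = {'b0': -35, 'a1': -68, 'key2': -92, 'tmp': 20}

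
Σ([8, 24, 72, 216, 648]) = 968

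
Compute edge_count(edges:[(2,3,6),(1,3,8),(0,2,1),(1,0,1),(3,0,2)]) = 5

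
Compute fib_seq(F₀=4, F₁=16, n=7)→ F_2 = F_1 + F_0 = 20
F_3 = F_2 + F_1 = 36
F_4 = F_3 + F_2 = 56
...
= [4, 16, 20, 36, 56, 92, 148]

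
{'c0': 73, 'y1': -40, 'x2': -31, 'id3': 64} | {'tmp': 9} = {'c0': 73, 'y1': -40, 'x2': -31, 'id3': 64, 'tmp': 9}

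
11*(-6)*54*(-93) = 331452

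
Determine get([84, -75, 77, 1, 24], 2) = 77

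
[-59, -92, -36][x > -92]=[-59, -36]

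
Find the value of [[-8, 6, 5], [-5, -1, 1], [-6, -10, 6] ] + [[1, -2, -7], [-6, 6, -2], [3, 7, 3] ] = [[-7, 4, -2], [-11, 5, -1], [-3, -3, 9]]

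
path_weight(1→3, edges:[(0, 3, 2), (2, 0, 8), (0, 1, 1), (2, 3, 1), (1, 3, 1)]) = w(1→3)=1
= 1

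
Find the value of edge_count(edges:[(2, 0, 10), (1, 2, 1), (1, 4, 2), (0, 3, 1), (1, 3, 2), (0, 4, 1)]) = 6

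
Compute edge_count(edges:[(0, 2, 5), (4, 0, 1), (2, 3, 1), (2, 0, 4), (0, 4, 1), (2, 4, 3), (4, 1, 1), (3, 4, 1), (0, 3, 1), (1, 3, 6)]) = 10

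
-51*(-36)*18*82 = 2709936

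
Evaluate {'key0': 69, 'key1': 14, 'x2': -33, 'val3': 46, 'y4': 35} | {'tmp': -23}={'key0': 69, 'key1': 14, 'x2': -33, 'val3': 46, 'y4': 35, 'tmp': -23}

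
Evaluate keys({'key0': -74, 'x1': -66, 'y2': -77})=['key0', 'x1', 'y2']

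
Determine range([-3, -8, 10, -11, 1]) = 21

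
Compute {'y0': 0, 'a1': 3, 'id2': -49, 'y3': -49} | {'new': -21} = {'y0': 0, 'a1': 3, 'id2': -49, 'y3': -49, 'new': -21}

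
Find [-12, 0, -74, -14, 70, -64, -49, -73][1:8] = [0, -74, -14, 70, -64, -49, -73]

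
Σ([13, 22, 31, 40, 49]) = 155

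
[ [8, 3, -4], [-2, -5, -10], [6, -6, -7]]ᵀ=[[8, -2, 6], [3, -5, -6], [-4, -10, -7]]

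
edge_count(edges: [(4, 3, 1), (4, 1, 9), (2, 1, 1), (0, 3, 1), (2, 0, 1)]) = 5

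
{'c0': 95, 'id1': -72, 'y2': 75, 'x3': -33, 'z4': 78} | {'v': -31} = {'c0': 95, 'id1': -72, 'y2': 75, 'x3': -33, 'z4': 78, 'v': -31}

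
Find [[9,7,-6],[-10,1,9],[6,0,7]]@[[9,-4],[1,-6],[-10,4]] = C[0][0] = (9)*(9) + (7)*(1) + (-6)*(-10) = 148
C[0][1] = (9)*(-4) + (7)*(-6) + (-6)*(4) = -102
C[1][0] = (-10)*(9) + (1)*(1) + (9)*(-10) = -179
C[1][1] = (-10)*(-4) + (1)*(-6) + (9)*(4) = 70
C[2][0] = (6)*(9) + (0)*(1) + (7)*(-10) = -16
C[2][1] = (6)*(-4) + (0)*(-6) + (7)*(4) = 4
= [[148, -102], [-179, 70], [-16, 4]]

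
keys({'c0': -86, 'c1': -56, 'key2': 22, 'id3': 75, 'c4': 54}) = ['c0', 'c1', 'key2', 'id3', 'c4']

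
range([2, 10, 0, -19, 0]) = 29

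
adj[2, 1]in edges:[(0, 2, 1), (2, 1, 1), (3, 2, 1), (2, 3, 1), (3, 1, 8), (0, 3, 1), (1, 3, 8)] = 1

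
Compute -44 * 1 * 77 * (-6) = 20328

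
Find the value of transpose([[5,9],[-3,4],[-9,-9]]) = [[5, -3, -9], [9, 4, -9]]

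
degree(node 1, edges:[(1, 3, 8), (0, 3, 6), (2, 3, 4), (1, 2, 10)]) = 2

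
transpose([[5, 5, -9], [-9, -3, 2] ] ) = [[5, -9], [5, -3], [-9, 2]]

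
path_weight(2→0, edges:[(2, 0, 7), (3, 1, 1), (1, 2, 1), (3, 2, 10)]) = w(2→0)=7
= 7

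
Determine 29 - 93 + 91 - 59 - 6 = -38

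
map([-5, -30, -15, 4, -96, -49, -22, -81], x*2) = -5*2=-10, -30*2=-60, -15*2=-30, 4*2=8, -96*2=-192, -49*2=-98, -22*2=-44, -81*2=-162
= [-10, -60, -30, 8, -192, -98, -44, -162]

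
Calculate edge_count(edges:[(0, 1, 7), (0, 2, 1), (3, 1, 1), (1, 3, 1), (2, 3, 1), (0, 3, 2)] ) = 6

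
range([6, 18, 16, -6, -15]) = 33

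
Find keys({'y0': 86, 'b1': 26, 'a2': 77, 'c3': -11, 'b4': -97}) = ['y0', 'b1', 'a2', 'c3', 'b4']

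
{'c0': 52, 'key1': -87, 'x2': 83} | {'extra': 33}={'c0': 52, 'key1': -87, 'x2': 83, 'extra': 33}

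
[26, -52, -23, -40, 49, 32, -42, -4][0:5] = [26, -52, -23, -40, 49]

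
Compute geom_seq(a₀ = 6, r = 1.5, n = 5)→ a_0 = 6*1.5^0 = 6.0
a_1 = 6*1.5^1 = 9.0
a_2 = 6*1.5^2 = 13.5
...
= [6.0, 9.0, 13.5, 20.25, 30.375]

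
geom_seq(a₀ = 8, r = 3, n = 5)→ a_0 = 8*3^0 = 8
a_1 = 8*3^1 = 24
a_2 = 8*3^2 = 72
...
= [8, 24, 72, 216, 648]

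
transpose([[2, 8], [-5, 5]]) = [[2, -5], [8, 5]]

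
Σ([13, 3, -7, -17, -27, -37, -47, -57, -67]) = 13 + 3 + (-7) + (-17) + (-27) + (-37) + (-47) + (-57) + (-67)
= -243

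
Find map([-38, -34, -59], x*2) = -38*2=-76, -34*2=-68, -59*2=-118
= [-76, -68, -118]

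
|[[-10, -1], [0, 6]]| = -60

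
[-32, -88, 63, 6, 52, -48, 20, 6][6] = 20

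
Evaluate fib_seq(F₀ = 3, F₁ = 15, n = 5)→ F_2 = F_1 + F_0 = 18
F_3 = F_2 + F_1 = 33
F_4 = F_3 + F_2 = 51
= [3, 15, 18, 33, 51]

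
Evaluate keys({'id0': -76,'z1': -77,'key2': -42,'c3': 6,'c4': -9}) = ['id0', 'z1', 'key2', 'c3', 'c4']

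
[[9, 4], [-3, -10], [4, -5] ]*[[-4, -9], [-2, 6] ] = C[0][0] = (9)*(-4) + (4)*(-2) = -44
C[0][1] = (9)*(-9) + (4)*(6) = -57
C[1][0] = (-3)*(-4) + (-10)*(-2) = 32
C[1][1] = (-3)*(-9) + (-10)*(6) = -33
C[2][0] = (4)*(-4) + (-5)*(-2) = -6
C[2][1] = (4)*(-9) + (-5)*(6) = -66
= [[-44, -57], [32, -33], [-6, -66]]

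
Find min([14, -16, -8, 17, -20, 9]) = -20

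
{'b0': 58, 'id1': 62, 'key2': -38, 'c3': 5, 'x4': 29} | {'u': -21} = {'b0': 58, 'id1': 62, 'key2': -38, 'c3': 5, 'x4': 29, 'u': -21}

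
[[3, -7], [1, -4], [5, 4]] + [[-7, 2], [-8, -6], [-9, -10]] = [[-4, -5], [-7, -10], [-4, -6]]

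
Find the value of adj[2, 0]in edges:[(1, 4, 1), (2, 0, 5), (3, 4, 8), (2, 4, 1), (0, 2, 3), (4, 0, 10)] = 5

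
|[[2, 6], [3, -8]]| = -34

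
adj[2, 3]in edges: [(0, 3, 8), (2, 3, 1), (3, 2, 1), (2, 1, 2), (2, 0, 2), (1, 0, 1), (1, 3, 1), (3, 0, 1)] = 1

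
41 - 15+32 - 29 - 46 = -17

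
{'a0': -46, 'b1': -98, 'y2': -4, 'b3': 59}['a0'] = -46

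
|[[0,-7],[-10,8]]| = (0)*(8) - (-7)*(-10)
= -70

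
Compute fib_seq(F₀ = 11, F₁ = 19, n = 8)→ F_2 = F_1 + F_0 = 30
F_3 = F_2 + F_1 = 49
F_4 = F_3 + F_2 = 79
...
= [11, 19, 30, 49, 79, 128, 207, 335]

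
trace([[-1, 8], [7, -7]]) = -8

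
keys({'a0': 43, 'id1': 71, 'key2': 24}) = ['a0', 'id1', 'key2']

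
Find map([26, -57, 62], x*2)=26*2=52, -57*2=-114, 62*2=124
= [52, -114, 124]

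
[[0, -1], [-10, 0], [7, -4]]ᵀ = [[0, -10, 7], [-1, 0, -4]]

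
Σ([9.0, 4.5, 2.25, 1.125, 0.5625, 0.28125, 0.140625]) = 17.859375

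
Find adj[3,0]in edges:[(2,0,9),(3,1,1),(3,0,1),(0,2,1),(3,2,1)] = 1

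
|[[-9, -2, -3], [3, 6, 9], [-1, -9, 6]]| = -936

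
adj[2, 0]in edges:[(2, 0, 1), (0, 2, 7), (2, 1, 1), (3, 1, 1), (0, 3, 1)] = 1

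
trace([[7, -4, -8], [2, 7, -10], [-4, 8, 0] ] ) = diagonal: 7 + 7 + 0
= 14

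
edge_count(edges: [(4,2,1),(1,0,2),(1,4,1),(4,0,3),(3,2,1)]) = 5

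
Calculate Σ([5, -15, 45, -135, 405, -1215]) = 5 + -15 + 45 + -135 + 405 + -1215
= -910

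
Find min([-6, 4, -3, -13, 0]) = -13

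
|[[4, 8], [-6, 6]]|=72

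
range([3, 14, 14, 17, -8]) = 25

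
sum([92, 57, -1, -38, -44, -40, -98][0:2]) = slice → [92, 57]
92 + 57
= 149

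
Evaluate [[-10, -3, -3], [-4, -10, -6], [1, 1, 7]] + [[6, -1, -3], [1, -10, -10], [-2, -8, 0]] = [[-4, -4, -6], [-3, -20, -16], [-1, -7, 7]]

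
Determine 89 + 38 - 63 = 64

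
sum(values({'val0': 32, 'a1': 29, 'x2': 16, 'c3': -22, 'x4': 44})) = 32 + 29 + 16 + (-22) + 44
= 99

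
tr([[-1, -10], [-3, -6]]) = -7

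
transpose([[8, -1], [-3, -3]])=[[8, -3], [-1, -3]]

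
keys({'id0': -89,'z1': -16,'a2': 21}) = ['id0', 'z1', 'a2']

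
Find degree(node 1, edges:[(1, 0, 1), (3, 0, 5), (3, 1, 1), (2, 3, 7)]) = 2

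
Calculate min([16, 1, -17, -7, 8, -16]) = -17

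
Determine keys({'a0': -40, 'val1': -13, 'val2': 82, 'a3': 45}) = ['a0', 'val1', 'val2', 'a3']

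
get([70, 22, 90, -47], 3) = -47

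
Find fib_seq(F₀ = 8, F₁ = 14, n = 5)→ F_2 = F_1 + F_0 = 22
F_3 = F_2 + F_1 = 36
F_4 = F_3 + F_2 = 58
= [8, 14, 22, 36, 58]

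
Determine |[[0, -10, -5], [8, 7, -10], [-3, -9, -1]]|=-125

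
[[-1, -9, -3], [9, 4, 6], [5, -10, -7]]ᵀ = [[-1, 9, 5], [-9, 4, -10], [-3, 6, -7]]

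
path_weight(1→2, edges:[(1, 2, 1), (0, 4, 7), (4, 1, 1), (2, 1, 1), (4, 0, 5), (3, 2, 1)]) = 1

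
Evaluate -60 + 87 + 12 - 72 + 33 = 0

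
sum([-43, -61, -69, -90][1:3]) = slice → [-61, -69]
(-61) + (-69)
= -130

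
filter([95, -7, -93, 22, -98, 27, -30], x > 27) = keep x where x > 27: 95✓, -7✗, -93✗, 22✗, -98✗, 27✗, -30✗
= [95]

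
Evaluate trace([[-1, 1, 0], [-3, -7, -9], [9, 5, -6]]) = -14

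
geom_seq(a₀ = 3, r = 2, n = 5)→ a_0 = 3*2^0 = 3
a_1 = 3*2^1 = 6
a_2 = 3*2^2 = 12
...
= [3, 6, 12, 24, 48]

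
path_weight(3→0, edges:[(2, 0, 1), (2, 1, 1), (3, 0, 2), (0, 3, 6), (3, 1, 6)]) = w(3→0)=2
= 2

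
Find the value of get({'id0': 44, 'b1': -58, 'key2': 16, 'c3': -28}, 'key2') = 16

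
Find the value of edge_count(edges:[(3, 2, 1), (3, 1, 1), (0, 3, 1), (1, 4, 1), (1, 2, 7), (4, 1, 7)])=6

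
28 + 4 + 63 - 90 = 5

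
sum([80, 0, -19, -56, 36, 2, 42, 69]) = 80 + 0 + (-19) + (-56) + 36 + 2 + 42 + 69
= 154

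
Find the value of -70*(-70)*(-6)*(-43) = 1264200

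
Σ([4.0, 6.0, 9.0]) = 4.0 + 6.0 + 9.0
= 19.0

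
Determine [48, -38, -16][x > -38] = keep x where x > -38: 48✓, -38✗, -16✓
= [48, -16]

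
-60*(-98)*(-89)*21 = -10989720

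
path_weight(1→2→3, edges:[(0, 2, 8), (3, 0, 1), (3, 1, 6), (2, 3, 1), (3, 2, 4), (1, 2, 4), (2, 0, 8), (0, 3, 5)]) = w(1→2)=4 + w(2→3)=1
= 5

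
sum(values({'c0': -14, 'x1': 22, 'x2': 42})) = (-14) + 22 + 42
= 50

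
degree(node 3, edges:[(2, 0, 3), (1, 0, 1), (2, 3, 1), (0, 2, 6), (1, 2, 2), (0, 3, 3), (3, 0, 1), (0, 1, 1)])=incident: (2,3), (0,3), (3,0)
= 3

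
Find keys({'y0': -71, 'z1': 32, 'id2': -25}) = ['y0', 'z1', 'id2']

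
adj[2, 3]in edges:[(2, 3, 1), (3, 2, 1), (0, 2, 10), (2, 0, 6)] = 1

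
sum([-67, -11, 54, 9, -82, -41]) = (-67) + (-11) + 54 + 9 + (-82) + (-41)
= -138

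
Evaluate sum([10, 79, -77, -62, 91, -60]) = 10 + 79 + (-77) + (-62) + 91 + (-60)
= -19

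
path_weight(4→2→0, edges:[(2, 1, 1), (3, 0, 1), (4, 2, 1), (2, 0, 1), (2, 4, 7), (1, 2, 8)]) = w(4→2)=1 + w(2→0)=1
= 2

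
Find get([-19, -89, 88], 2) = 88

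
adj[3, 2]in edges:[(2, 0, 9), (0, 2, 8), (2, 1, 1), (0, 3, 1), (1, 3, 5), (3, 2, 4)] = 4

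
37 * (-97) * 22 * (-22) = 1737076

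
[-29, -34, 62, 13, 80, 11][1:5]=[-34, 62, 13, 80]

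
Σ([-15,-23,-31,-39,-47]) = -155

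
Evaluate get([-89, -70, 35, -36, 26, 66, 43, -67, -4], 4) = 26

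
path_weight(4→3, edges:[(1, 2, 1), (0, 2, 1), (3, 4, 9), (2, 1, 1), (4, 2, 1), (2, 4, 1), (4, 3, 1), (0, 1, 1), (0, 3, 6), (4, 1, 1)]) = 1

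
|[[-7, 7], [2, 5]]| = (-7)*(5) - (7)*(2)
= -49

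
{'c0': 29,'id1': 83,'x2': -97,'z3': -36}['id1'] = 83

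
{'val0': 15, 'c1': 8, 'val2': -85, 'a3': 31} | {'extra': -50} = {'val0': 15, 'c1': 8, 'val2': -85, 'a3': 31, 'extra': -50}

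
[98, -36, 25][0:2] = [98, -36]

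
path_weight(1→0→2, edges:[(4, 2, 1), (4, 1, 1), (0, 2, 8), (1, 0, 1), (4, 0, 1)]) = w(1→0)=1 + w(0→2)=8
= 9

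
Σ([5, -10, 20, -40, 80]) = 5 + -10 + 20 + -40 + 80
= 55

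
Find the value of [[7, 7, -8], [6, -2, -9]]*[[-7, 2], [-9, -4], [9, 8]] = C[0][0] = (7)*(-7) + (7)*(-9) + (-8)*(9) = -184
C[0][1] = (7)*(2) + (7)*(-4) + (-8)*(8) = -78
C[1][0] = (6)*(-7) + (-2)*(-9) + (-9)*(9) = -105
C[1][1] = (6)*(2) + (-2)*(-4) + (-9)*(8) = -52
= [[-184, -78], [-105, -52]]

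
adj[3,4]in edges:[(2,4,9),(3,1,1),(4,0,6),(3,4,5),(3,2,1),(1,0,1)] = 5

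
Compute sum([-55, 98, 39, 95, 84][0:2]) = slice → [-55, 98]
(-55) + 98
= 43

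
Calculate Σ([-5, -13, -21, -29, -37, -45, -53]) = (-5) + (-13) + (-21) + (-29) + (-37) + (-45) + (-53)
= -203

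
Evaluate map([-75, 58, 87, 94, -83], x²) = [5625, 3364, 7569, 8836, 6889]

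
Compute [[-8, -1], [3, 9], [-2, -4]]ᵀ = [[-8, 3, -2], [-1, 9, -4]]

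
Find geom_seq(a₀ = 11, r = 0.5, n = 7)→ [11.0, 5.5, 2.75, 1.375, 0.6875, 0.34375, 0.171875]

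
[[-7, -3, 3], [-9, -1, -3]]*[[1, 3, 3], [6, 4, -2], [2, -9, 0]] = C[0][0] = (-7)*(1) + (-3)*(6) + (3)*(2) = -19
C[0][1] = (-7)*(3) + (-3)*(4) + (3)*(-9) = -60
C[0][2] = (-7)*(3) + (-3)*(-2) + (3)*(0) = -15
C[1][0] = (-9)*(1) + (-1)*(6) + (-3)*(2) = -21
C[1][1] = (-9)*(3) + (-1)*(4) + (-3)*(-9) = -4
C[1][2] = (-9)*(3) + (-1)*(-2) + (-3)*(0) = -25
= [[-19, -60, -15], [-21, -4, -25]]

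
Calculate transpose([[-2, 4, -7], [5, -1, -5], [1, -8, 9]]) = [[-2, 5, 1], [4, -1, -8], [-7, -5, 9]]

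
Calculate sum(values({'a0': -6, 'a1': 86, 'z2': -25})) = 55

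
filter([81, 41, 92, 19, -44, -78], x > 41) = keep x where x > 41: 81✓, 41✗, 92✓, 19✗, -44✗, -78✗
= [81, 92]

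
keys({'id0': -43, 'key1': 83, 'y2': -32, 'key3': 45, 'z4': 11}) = ['id0', 'key1', 'y2', 'key3', 'z4']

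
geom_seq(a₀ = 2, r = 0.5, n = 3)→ a_0 = 2*0.5^0 = 2.0
a_1 = 2*0.5^1 = 1.0
a_2 = 2*0.5^2 = 0.5
= [2.0, 1.0, 0.5]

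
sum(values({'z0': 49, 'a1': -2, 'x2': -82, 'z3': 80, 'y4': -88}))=49 + (-2) + (-82) + 80 + (-88)
= -43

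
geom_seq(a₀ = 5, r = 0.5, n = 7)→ [5.0, 2.5, 1.25, 0.625, 0.3125, 0.15625, 0.078125]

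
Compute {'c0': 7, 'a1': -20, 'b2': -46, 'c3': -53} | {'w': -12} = {'c0': 7, 'a1': -20, 'b2': -46, 'c3': -53, 'w': -12}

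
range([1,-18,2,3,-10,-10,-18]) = 21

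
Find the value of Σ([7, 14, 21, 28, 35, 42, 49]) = 7 + 14 + 21 + 28 + 35 + 42 + 49
= 196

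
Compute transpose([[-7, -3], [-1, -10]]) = [[-7, -1], [-3, -10]]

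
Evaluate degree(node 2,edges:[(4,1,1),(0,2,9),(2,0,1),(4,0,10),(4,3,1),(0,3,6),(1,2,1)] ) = incident: (0,2), (2,0), (1,2)
= 3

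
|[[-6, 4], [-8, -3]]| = (-6)*(-3) - (4)*(-8)
= 50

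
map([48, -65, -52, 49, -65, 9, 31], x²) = [2304, 4225, 2704, 2401, 4225, 81, 961]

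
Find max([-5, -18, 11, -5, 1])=11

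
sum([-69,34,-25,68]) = 8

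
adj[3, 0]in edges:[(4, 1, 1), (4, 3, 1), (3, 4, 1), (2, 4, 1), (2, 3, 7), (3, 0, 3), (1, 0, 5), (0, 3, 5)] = 3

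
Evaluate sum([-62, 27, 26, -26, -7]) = (-62) + 27 + 26 + (-26) + (-7)
= -42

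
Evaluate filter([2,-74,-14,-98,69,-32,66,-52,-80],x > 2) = keep x where x > 2: 2✗, -74✗, -14✗, -98✗, 69✓, -32✗, 66✓, -52✗, -80✗
= [69, 66]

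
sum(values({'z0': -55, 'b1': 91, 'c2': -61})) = -25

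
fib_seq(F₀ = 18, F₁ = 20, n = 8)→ [18, 20, 38, 58, 96, 154, 250, 404]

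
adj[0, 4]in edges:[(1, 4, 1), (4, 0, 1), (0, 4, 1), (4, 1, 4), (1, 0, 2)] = 1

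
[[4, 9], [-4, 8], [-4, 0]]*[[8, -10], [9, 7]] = C[0][0] = (4)*(8) + (9)*(9) = 113
C[0][1] = (4)*(-10) + (9)*(7) = 23
C[1][0] = (-4)*(8) + (8)*(9) = 40
C[1][1] = (-4)*(-10) + (8)*(7) = 96
C[2][0] = (-4)*(8) + (0)*(9) = -32
C[2][1] = (-4)*(-10) + (0)*(7) = 40
= [[113, 23], [40, 96], [-32, 40]]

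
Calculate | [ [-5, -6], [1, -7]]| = 41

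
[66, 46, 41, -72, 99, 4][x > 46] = [66, 99]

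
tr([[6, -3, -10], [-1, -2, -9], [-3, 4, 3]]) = 7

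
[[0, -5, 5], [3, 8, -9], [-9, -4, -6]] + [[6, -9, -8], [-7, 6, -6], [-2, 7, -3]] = [[6, -14, -3], [-4, 14, -15], [-11, 3, -9]]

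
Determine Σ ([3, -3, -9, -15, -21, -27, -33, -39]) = 3 + (-3) + (-9) + (-15) + (-21) + (-27) + (-33) + (-39)
= -144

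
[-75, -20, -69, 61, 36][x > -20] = keep x where x > -20: -75✗, -20✗, -69✗, 61✓, 36✓
= [61, 36]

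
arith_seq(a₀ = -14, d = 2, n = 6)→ a_0 = -14 + 0*2 = -14
a_1 = -14 + 1*2 = -12
a_2 = -14 + 2*2 = -10
...
= [-14, -12, -10, -8, -6, -4]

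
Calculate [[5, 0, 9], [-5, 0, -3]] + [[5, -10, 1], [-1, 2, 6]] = [[10, -10, 10], [-6, 2, 3]]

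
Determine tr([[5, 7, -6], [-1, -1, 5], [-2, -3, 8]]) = diagonal: 5 + (-1) + 8
= 12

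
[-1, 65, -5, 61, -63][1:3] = [65, -5]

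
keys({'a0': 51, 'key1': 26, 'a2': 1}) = ['a0', 'key1', 'a2']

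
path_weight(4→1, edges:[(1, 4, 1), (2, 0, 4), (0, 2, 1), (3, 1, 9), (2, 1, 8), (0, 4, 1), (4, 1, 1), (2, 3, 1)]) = w(4→1)=1
= 1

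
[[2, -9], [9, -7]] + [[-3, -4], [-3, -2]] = [[-1, -13], [6, -9]]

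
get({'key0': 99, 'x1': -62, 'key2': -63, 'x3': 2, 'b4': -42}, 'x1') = -62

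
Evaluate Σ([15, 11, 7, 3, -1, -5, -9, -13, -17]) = -9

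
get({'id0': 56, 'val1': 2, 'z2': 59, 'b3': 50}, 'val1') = 2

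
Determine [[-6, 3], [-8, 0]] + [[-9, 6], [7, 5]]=[[-15, 9], [-1, 5]]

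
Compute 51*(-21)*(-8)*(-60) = -514080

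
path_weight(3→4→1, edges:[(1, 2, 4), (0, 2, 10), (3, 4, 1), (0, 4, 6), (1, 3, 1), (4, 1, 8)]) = w(3→4)=1 + w(4→1)=8
= 9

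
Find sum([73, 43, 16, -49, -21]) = 62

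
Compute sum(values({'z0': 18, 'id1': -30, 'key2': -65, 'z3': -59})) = 18 + (-30) + (-65) + (-59)
= -136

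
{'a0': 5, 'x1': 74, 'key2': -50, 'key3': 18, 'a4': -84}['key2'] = -50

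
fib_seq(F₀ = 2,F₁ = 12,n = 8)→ F_2 = F_1 + F_0 = 14
F_3 = F_2 + F_1 = 26
F_4 = F_3 + F_2 = 40
...
= [2, 12, 14, 26, 40, 66, 106, 172]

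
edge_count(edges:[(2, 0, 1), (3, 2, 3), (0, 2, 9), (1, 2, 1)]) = 4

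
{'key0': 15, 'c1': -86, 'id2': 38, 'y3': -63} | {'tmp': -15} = {'key0': 15, 'c1': -86, 'id2': 38, 'y3': -63, 'tmp': -15}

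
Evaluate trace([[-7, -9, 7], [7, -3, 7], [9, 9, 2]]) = diagonal: (-7) + (-3) + 2
= -8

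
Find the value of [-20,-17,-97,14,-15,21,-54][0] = -20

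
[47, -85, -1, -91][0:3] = [47, -85, -1]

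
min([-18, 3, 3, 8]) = -18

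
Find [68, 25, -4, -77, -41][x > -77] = keep x where x > -77: 68✓, 25✓, -4✓, -77✗, -41✓
= [68, 25, -4, -41]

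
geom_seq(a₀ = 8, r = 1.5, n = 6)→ a_0 = 8*1.5^0 = 8.0
a_1 = 8*1.5^1 = 12.0
a_2 = 8*1.5^2 = 18.0
...
= [8.0, 12.0, 18.0, 27.0, 40.5, 60.75]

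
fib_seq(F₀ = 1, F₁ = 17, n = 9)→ [1, 17, 18, 35, 53, 88, 141, 229, 370]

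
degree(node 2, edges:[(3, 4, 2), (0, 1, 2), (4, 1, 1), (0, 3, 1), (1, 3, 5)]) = incident: none
= 0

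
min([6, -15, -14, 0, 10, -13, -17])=-17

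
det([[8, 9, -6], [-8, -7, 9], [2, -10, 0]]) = 318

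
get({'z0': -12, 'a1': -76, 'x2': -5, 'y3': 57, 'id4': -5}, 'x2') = -5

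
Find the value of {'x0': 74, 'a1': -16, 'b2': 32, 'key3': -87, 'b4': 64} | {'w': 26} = {'x0': 74, 'a1': -16, 'b2': 32, 'key3': -87, 'b4': 64, 'w': 26}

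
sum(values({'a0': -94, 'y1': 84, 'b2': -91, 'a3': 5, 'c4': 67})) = (-94) + 84 + (-91) + 5 + 67
= -29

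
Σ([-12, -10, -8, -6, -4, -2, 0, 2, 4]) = -36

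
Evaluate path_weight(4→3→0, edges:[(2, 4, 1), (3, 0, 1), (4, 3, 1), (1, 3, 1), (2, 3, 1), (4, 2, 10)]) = 2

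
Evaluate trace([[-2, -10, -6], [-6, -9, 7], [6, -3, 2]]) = diagonal: (-2) + (-9) + 2
= -9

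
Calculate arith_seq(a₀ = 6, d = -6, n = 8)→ a_0 = 6 + 0*-6 = 6
a_1 = 6 + 1*-6 = 0
a_2 = 6 + 2*-6 = -6
...
= [6, 0, -6, -12, -18, -24, -30, -36]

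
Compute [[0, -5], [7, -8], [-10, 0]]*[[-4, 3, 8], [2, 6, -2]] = C[0][0] = (0)*(-4) + (-5)*(2) = -10
C[0][1] = (0)*(3) + (-5)*(6) = -30
C[0][2] = (0)*(8) + (-5)*(-2) = 10
C[1][0] = (7)*(-4) + (-8)*(2) = -44
C[1][1] = (7)*(3) + (-8)*(6) = -27
C[1][2] = (7)*(8) + (-8)*(-2) = 72
... (3 more cells)
= [[-10, -30, 10], [-44, -27, 72], [40, -30, -80]]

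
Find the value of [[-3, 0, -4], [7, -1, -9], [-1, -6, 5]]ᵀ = [[-3, 7, -1], [0, -1, -6], [-4, -9, 5]]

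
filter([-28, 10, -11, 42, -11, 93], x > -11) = keep x where x > -11: -28✗, 10✓, -11✗, 42✓, -11✗, 93✓
= [10, 42, 93]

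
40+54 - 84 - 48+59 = 21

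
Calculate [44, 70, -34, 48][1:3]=[70, -34]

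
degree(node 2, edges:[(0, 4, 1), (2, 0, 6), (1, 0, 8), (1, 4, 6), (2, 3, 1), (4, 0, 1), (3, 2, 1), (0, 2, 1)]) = 4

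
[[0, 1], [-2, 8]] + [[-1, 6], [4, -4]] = [[-1, 7], [2, 4]]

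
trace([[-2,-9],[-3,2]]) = diagonal: (-2) + 2
= 0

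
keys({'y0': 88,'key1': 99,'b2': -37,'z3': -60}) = ['y0', 'key1', 'b2', 'z3']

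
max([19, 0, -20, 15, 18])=19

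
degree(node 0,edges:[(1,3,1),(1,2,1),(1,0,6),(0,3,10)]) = 2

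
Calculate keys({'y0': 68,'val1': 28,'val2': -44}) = ['y0', 'val1', 'val2']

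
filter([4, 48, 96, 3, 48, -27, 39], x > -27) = keep x where x > -27: 4✓, 48✓, 96✓, 3✓, 48✓, -27✗, 39✓
= [4, 48, 96, 3, 48, 39]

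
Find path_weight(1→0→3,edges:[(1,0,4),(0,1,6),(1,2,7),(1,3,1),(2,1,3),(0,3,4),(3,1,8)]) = 8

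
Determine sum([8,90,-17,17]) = 8 + 90 + (-17) + 17
= 98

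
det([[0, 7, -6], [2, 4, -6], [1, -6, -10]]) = (1)*(0)*det([[4, -6], [-6, -10]]) + (-1)*(7)*det([[2, -6], [1, -10]]) + (1)*(-6)*det([[2, 4], [1, -6]])
= 0 + 98 + 96
= 194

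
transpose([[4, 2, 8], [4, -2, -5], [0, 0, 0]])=[[4, 4, 0], [2, -2, 0], [8, -5, 0]]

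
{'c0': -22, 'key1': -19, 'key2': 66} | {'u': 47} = {'c0': -22, 'key1': -19, 'key2': 66, 'u': 47}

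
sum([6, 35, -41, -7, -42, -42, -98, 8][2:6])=slice → [-41, -7, -42, -42]
(-41) + (-7) + (-42) + (-42)
= -132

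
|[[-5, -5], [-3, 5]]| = -40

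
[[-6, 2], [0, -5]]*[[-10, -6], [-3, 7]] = C[0][0] = (-6)*(-10) + (2)*(-3) = 54
C[0][1] = (-6)*(-6) + (2)*(7) = 50
C[1][0] = (0)*(-10) + (-5)*(-3) = 15
C[1][1] = (0)*(-6) + (-5)*(7) = -35
= [[54, 50], [15, -35]]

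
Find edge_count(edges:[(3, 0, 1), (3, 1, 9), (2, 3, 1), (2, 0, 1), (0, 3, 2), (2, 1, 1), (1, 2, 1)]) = 7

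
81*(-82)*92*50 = -30553200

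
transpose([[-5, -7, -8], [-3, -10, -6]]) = [[-5, -3], [-7, -10], [-8, -6]]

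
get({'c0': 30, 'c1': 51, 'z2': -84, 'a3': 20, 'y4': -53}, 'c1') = 51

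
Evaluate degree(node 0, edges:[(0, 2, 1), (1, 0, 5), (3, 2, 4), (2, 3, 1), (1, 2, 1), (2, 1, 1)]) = 2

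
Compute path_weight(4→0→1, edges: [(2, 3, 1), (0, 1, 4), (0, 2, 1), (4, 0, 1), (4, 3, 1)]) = 5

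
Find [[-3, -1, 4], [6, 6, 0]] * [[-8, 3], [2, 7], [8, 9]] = C[0][0] = (-3)*(-8) + (-1)*(2) + (4)*(8) = 54
C[0][1] = (-3)*(3) + (-1)*(7) + (4)*(9) = 20
C[1][0] = (6)*(-8) + (6)*(2) + (0)*(8) = -36
C[1][1] = (6)*(3) + (6)*(7) + (0)*(9) = 60
= [[54, 20], [-36, 60]]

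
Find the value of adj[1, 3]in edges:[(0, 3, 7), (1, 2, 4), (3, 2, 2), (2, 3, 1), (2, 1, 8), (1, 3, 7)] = 7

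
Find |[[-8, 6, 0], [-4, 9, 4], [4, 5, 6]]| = -32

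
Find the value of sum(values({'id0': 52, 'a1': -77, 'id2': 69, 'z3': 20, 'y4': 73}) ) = 52 + (-77) + 69 + 20 + 73
= 137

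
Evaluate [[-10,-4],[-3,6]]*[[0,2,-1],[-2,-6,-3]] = C[0][0] = (-10)*(0) + (-4)*(-2) = 8
C[0][1] = (-10)*(2) + (-4)*(-6) = 4
C[0][2] = (-10)*(-1) + (-4)*(-3) = 22
C[1][0] = (-3)*(0) + (6)*(-2) = -12
C[1][1] = (-3)*(2) + (6)*(-6) = -42
C[1][2] = (-3)*(-1) + (6)*(-3) = -15
= [[8, 4, 22], [-12, -42, -15]]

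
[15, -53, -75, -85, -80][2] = -75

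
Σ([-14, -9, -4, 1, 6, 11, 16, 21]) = (-14) + (-9) + (-4) + 1 + 6 + 11 + 16 + 21
= 28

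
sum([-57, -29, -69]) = (-57) + (-29) + (-69)
= -155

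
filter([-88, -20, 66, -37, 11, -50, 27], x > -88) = keep x where x > -88: -88✗, -20✓, 66✓, -37✓, 11✓, -50✓, 27✓
= [-20, 66, -37, 11, -50, 27]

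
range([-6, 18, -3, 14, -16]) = 34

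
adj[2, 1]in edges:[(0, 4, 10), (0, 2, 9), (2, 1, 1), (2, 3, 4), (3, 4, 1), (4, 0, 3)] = 1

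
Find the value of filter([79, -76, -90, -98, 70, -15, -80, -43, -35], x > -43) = keep x where x > -43: 79✓, -76✗, -90✗, -98✗, 70✓, -15✓, -80✗, -43✗, -35✓
= [79, 70, -15, -35]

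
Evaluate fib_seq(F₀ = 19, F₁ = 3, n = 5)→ [19, 3, 22, 25, 47]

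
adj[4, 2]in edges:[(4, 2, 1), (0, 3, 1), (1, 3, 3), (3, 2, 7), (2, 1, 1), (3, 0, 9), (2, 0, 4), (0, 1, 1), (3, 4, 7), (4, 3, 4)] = 1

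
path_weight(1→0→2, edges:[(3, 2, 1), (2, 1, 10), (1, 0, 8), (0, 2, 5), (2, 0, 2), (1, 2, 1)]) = w(1→0)=8 + w(0→2)=5
= 13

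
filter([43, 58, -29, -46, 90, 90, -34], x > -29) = keep x where x > -29: 43✓, 58✓, -29✗, -46✗, 90✓, 90✓, -34✗
= [43, 58, 90, 90]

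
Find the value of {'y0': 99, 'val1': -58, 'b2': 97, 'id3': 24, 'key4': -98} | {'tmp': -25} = {'y0': 99, 'val1': -58, 'b2': 97, 'id3': 24, 'key4': -98, 'tmp': -25}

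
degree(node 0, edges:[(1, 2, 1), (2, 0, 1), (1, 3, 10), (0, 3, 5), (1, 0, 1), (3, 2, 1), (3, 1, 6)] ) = 3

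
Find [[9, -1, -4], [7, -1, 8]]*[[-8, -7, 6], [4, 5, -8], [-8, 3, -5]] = C[0][0] = (9)*(-8) + (-1)*(4) + (-4)*(-8) = -44
C[0][1] = (9)*(-7) + (-1)*(5) + (-4)*(3) = -80
C[0][2] = (9)*(6) + (-1)*(-8) + (-4)*(-5) = 82
C[1][0] = (7)*(-8) + (-1)*(4) + (8)*(-8) = -124
C[1][1] = (7)*(-7) + (-1)*(5) + (8)*(3) = -30
C[1][2] = (7)*(6) + (-1)*(-8) + (8)*(-5) = 10
= [[-44, -80, 82], [-124, -30, 10]]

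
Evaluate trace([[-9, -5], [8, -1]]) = -10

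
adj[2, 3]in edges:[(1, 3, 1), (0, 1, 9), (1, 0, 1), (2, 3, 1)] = 1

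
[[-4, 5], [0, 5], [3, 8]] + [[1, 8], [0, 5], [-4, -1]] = [[-3, 13], [0, 10], [-1, 7]]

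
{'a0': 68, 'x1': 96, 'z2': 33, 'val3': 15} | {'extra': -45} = {'a0': 68, 'x1': 96, 'z2': 33, 'val3': 15, 'extra': -45}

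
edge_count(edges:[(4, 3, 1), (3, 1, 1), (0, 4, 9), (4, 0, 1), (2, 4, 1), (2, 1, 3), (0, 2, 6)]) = 7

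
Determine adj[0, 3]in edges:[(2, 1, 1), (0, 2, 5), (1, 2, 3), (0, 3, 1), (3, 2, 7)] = 1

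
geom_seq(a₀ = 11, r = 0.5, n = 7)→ [11.0, 5.5, 2.75, 1.375, 0.6875, 0.34375, 0.171875]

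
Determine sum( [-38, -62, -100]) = -200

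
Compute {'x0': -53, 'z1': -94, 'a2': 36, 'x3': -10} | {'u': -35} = {'x0': -53, 'z1': -94, 'a2': 36, 'x3': -10, 'u': -35}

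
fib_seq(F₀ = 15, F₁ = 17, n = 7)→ [15, 17, 32, 49, 81, 130, 211]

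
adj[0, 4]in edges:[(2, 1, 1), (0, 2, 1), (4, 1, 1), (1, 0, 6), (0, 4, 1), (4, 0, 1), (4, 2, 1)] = 1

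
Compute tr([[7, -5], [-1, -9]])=diagonal: 7 + (-9)
= -2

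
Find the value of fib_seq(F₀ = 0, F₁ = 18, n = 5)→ [0, 18, 18, 36, 54]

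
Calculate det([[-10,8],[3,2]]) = -44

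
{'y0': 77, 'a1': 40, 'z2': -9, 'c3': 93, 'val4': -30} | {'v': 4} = {'y0': 77, 'a1': 40, 'z2': -9, 'c3': 93, 'val4': -30, 'v': 4}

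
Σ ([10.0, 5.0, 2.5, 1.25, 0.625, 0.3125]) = 19.6875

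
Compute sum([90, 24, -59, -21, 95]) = 129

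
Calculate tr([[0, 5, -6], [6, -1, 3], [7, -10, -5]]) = diagonal: 0 + (-1) + (-5)
= -6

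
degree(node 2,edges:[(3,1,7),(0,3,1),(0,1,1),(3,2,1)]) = 1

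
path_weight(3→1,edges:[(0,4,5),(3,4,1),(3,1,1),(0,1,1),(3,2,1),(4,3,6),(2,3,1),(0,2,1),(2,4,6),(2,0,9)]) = w(3→1)=1
= 1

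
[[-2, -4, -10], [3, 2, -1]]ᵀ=[[-2, 3], [-4, 2], [-10, -1]]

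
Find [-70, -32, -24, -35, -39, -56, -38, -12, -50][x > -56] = [-32, -24, -35, -39, -38, -12, -50]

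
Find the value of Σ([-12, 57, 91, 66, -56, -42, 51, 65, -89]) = (-12) + 57 + 91 + 66 + (-56) + (-42) + 51 + 65 + (-89)
= 131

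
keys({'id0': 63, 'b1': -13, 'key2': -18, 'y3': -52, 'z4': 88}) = ['id0', 'b1', 'key2', 'y3', 'z4']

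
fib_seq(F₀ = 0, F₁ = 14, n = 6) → F_2 = F_1 + F_0 = 14
F_3 = F_2 + F_1 = 28
F_4 = F_3 + F_2 = 42
...
= [0, 14, 14, 28, 42, 70]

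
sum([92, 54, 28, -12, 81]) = 92 + 54 + 28 + (-12) + 81
= 243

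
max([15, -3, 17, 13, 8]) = 17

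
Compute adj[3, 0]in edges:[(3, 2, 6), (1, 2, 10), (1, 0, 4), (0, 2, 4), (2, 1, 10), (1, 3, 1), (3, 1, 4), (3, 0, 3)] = 3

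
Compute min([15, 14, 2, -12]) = -12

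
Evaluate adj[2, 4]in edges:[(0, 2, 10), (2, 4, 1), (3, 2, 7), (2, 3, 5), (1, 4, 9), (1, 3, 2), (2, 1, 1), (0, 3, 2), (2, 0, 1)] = 1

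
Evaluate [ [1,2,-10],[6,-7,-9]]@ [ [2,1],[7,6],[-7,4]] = [[86, -27], [26, -72]]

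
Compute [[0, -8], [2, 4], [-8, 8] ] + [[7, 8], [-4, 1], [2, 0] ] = [[7, 0], [-2, 5], [-6, 8]]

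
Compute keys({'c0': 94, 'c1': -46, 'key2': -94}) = ['c0', 'c1', 'key2']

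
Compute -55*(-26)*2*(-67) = -191620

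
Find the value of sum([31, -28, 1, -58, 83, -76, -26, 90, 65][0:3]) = slice → [31, -28, 1]
31 + (-28) + 1
= 4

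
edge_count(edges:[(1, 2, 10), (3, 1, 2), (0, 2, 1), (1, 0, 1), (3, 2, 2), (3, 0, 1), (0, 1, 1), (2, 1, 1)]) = 8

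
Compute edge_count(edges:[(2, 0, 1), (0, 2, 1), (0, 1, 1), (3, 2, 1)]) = 4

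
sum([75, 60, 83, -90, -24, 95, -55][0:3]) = slice → [75, 60, 83]
75 + 60 + 83
= 218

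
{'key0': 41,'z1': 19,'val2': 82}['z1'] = 19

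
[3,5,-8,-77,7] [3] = -77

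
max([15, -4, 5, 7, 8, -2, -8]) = 15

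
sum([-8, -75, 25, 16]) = -42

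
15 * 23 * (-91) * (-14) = 439530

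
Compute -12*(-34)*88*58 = 2082432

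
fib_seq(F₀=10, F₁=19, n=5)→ F_2 = F_1 + F_0 = 29
F_3 = F_2 + F_1 = 48
F_4 = F_3 + F_2 = 77
= [10, 19, 29, 48, 77]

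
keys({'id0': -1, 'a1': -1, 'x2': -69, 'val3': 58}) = ['id0', 'a1', 'x2', 'val3']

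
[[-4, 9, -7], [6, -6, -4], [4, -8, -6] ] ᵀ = [[-4, 6, 4], [9, -6, -8], [-7, -4, -6]]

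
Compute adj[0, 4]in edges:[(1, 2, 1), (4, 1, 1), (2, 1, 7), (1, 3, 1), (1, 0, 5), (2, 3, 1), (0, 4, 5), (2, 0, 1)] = 5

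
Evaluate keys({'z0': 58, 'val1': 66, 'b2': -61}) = ['z0', 'val1', 'b2']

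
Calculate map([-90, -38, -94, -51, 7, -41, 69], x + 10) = [-80, -28, -84, -41, 17, -31, 79]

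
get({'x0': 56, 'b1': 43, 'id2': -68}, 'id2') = -68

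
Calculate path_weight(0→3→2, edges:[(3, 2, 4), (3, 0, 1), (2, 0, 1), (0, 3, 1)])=w(0→3)=1 + w(3→2)=4
= 5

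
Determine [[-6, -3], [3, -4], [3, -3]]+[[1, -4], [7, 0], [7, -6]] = [[-5, -7], [10, -4], [10, -9]]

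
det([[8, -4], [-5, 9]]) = (8)*(9) - (-4)*(-5)
= 52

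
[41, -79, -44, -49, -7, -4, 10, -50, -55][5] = -4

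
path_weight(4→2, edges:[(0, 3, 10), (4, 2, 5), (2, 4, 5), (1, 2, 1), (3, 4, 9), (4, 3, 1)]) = w(4→2)=5
= 5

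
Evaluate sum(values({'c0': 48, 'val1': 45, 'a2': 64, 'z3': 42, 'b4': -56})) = 48 + 45 + 64 + 42 + (-56)
= 143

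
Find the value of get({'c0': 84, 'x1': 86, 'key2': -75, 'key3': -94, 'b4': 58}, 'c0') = 84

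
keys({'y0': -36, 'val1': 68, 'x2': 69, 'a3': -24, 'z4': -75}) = ['y0', 'val1', 'x2', 'a3', 'z4']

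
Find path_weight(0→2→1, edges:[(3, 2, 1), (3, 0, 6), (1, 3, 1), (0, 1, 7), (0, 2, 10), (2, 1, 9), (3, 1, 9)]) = w(0→2)=10 + w(2→1)=9
= 19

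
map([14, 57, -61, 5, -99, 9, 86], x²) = (14)²=196, (57)²=3249, (-61)²=3721, (5)²=25, (-99)²=9801, (9)²=81, (86)²=7396
= [196, 3249, 3721, 25, 9801, 81, 7396]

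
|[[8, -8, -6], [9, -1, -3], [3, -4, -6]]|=(1)*(8)*det([[-1, -3], [-4, -6]]) + (-1)*(-8)*det([[9, -3], [3, -6]]) + (1)*(-6)*det([[9, -1], [3, -4]])
= -48 + -360 + 198
= -210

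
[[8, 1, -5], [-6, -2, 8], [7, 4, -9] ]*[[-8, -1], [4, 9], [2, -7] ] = C[0][0] = (8)*(-8) + (1)*(4) + (-5)*(2) = -70
C[0][1] = (8)*(-1) + (1)*(9) + (-5)*(-7) = 36
C[1][0] = (-6)*(-8) + (-2)*(4) + (8)*(2) = 56
C[1][1] = (-6)*(-1) + (-2)*(9) + (8)*(-7) = -68
C[2][0] = (7)*(-8) + (4)*(4) + (-9)*(2) = -58
C[2][1] = (7)*(-1) + (4)*(9) + (-9)*(-7) = 92
= [[-70, 36], [56, -68], [-58, 92]]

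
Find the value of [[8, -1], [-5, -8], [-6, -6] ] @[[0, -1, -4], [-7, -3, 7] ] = C[0][0] = (8)*(0) + (-1)*(-7) = 7
C[0][1] = (8)*(-1) + (-1)*(-3) = -5
C[0][2] = (8)*(-4) + (-1)*(7) = -39
C[1][0] = (-5)*(0) + (-8)*(-7) = 56
C[1][1] = (-5)*(-1) + (-8)*(-3) = 29
C[1][2] = (-5)*(-4) + (-8)*(7) = -36
... (3 more cells)
= [[7, -5, -39], [56, 29, -36], [42, 24, -18]]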